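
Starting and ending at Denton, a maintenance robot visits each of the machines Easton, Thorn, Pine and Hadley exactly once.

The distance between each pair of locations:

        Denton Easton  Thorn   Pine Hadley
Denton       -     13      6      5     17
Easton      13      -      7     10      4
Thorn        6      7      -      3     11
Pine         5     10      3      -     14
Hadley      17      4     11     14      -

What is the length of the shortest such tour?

36 — the shortest possible round trip.

There are 12 distinct closed tours to check (reversals are equivalent).
Denton → Easton → Thorn → Pine → Hadley → Denton: 13+7+3+14+17 = 54
Denton → Easton → Thorn → Hadley → Pine → Denton: 13+7+11+14+5 = 50
Denton → Easton → Pine → Thorn → Hadley → Denton: 13+10+3+11+17 = 54
Denton → Easton → Pine → Hadley → Thorn → Denton: 13+10+14+11+6 = 54
Denton → Easton → Hadley → Thorn → Pine → Denton: 13+4+11+3+5 = 36
Denton → Easton → Hadley → Pine → Thorn → Denton: 13+4+14+3+6 = 40
Denton → Thorn → Easton → Pine → Hadley → Denton: 6+7+10+14+17 = 54
Denton → Thorn → Easton → Hadley → Pine → Denton: 6+7+4+14+5 = 36
Denton → Thorn → Pine → Easton → Hadley → Denton: 6+3+10+4+17 = 40
Denton → Thorn → Hadley → Easton → Pine → Denton: 6+11+4+10+5 = 36
Denton → Pine → Easton → Thorn → Hadley → Denton: 5+10+7+11+17 = 50
Denton → Pine → Thorn → Easton → Hadley → Denton: 5+3+7+4+17 = 36
The minimum is 36.
One optimal route: Denton → Easton → Hadley → Thorn → Pine → Denton (or its reverse).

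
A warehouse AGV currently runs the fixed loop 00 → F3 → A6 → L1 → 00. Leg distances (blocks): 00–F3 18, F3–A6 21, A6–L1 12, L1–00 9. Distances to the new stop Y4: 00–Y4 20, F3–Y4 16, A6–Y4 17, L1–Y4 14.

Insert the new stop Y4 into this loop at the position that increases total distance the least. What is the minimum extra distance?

Adding 12 blocks by placing Y4 on the F3–A6 leg.

Insertion cost between consecutive stops i–j is d(i,Y4) + d(Y4,j) − d(i,j):
  between 00 and F3: 20 + 16 − 18 = 18
  between F3 and A6: 16 + 17 − 21 = 12
  between A6 and L1: 17 + 14 − 12 = 19
  between L1 and 00: 14 + 20 − 9 = 25
Cheapest insertion is between F3 and A6, adding 12.
New total = 60 + 12 = 72.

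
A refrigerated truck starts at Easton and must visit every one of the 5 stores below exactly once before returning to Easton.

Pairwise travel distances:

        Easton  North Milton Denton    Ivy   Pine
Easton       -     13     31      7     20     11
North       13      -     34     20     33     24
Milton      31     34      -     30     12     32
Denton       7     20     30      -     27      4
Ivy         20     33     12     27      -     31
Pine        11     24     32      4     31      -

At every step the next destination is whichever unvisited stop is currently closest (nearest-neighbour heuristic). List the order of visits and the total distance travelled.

Nearest-neighbour total = 111; route Easton → Denton → Pine → North → Ivy → Milton → Easton.

At Easton the remaining stops are Denton 7, Pine 11, North 13, Ivy 20, Milton 31; go to Denton.
At Denton the remaining stops are Pine 4, North 20, Ivy 27, Milton 30; go to Pine.
At Pine the remaining stops are North 24, Ivy 31, Milton 32; go to North.
At North the remaining stops are Ivy 33, Milton 34; go to Ivy.
At Ivy the remaining stops are Milton 12; go to Milton.
Return Milton→Easton: 31.
Total = 7 + 4 + 24 + 33 + 12 + 31 = 111.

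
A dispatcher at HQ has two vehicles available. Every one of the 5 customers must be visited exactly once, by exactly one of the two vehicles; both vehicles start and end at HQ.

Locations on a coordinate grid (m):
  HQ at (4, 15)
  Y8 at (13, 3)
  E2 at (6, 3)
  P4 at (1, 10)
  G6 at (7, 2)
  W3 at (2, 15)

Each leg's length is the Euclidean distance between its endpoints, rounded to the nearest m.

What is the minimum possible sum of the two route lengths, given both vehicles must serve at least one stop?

Minimum combined distance: 41 m.

Try each way of splitting the stops between the two vehicles (each non-empty) and, for each split, find the best tour for each vehicle:
  {Y8} + {E2, P4, G6, W3}: 30 + 30 = 60
  {E2} + {Y8, P4, G6, W3}: 24 + 38 = 62
  {Y8, E2} + {P4, G6, W3}: 34 + 30 = 64
  {P4} + {Y8, E2, G6, W3}: 12 + 37 = 49
  {Y8, P4} + {E2, G6, W3}: 35 + 29 = 64
  {E2, P4} + {Y8, G6, W3}: 27 + 37 = 64
  … (15 splits in total)
  {Y8, E2, P4, G6} + {W3}: 37 + 4 = 41  ← best
Best: vehicle 1 HQ → Y8 → G6 → E2 → P4 → HQ = 37; vehicle 2 HQ → W3 → HQ = 4; combined 41.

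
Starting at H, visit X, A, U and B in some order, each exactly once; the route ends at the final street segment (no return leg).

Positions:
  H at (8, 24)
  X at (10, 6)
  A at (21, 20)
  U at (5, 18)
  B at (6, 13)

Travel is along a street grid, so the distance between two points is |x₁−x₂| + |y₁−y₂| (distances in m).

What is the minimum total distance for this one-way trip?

Minimum one-way distance = 51 m.

There are 4! = 24 possible orderings.
H → X → A → U → B: 20+25+18+6 = 69
H → X → A → B → U: 20+25+22+6 = 73
H → X → U → A → B: 20+17+18+22 = 77
H → X → U → B → A: 20+17+6+22 = 65
H → X → B → A → U: 20+11+22+18 = 71
H → X → B → U → A: 20+11+6+18 = 55
H → A → X → U → B: 17+25+17+6 = 65
H → A → X → B → U: 17+25+11+6 = 59
H → A → U → X → B: 17+18+17+11 = 63
H → A → U → B → X: 17+18+6+11 = 52
H → A → B → X → U: 17+22+11+17 = 67
H → A → B → U → X: 17+22+6+17 = 62
H → U → X → A → B: 9+17+25+22 = 73
H → U → X → B → A: 9+17+11+22 = 59
… (10 more)
H → U → B → X → A: 9+6+11+25 = 51  ← best
The minimum is 51.
One shortest path: H → U → B → X → A.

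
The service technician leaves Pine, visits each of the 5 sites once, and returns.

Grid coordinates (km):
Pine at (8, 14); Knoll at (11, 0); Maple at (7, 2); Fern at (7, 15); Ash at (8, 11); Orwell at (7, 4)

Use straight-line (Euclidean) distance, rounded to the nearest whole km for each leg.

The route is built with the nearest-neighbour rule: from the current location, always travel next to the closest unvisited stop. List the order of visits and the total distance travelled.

From Pine: distances to unvisited — Fern=1, Ash=3, Orwell=10, Maple=12, Knoll=14. Nearest is Fern (1).
From Fern: distances to unvisited — Ash=4, Orwell=11, Maple=13, Knoll=16. Nearest is Ash (4).
From Ash: distances to unvisited — Orwell=7, Maple=9, Knoll=11. Nearest is Orwell (7).
From Orwell: distances to unvisited — Maple=2, Knoll=6. Nearest is Maple (2).
From Maple: distances to unvisited — Knoll=4. Nearest is Knoll (4).
Return Knoll→Pine: 14.
Total = 1 + 4 + 7 + 2 + 4 + 14 = 32.

Nearest-neighbour total = 32 km; route Pine → Fern → Ash → Orwell → Maple → Knoll → Pine.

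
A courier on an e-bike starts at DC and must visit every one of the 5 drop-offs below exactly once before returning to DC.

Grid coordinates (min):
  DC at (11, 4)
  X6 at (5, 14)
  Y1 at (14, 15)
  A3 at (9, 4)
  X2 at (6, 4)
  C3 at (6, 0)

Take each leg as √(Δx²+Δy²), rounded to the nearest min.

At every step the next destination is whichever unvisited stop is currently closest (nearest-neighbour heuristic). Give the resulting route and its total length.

Total distance 43 min via the nearest-neighbour route DC → A3 → X2 → C3 → X6 → Y1 → DC.

At DC the remaining stops are A3 2, X2 5, C3 6, Y1 11, X6 12; go to A3.
At A3 the remaining stops are X2 3, C3 5, X6 11, Y1 12; go to X2.
At X2 the remaining stops are C3 4, X6 10, Y1 14; go to C3.
At C3 the remaining stops are X6 14, Y1 17; go to X6.
At X6 the remaining stops are Y1 9; go to Y1.
Return Y1→DC: 11.
Total = 2 + 3 + 4 + 14 + 9 + 11 = 43.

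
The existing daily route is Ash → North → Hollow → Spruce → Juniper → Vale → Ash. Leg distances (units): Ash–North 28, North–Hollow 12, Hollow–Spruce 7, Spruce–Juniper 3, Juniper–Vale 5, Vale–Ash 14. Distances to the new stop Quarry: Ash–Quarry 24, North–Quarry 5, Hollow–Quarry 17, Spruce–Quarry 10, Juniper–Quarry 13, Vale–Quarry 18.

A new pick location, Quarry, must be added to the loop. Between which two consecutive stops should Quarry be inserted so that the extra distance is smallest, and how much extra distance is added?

Adding 1 by placing Quarry on the Ash–North leg.

Insertion cost between consecutive stops i–j is d(i,Quarry) + d(Quarry,j) − d(i,j):
  between Ash and North: 24 + 5 − 28 = 1
  between North and Hollow: 5 + 17 − 12 = 10
  between Hollow and Spruce: 17 + 10 − 7 = 20
  between Spruce and Juniper: 10 + 13 − 3 = 20
  between Juniper and Vale: 13 + 18 − 5 = 26
  between Vale and Ash: 18 + 24 − 14 = 28
Cheapest insertion is between Ash and North, adding 1.
New total = 69 + 1 = 70.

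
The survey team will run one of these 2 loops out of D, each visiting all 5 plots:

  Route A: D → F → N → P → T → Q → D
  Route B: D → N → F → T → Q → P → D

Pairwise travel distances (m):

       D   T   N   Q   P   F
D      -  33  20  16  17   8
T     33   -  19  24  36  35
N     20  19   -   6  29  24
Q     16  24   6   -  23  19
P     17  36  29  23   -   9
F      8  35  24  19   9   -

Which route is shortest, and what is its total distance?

Shortest is Route A, total 137 m.

Route A: 8 + 24 + 29 + 36 + 24 + 16 = 137
Route B: 20 + 24 + 35 + 24 + 23 + 17 = 143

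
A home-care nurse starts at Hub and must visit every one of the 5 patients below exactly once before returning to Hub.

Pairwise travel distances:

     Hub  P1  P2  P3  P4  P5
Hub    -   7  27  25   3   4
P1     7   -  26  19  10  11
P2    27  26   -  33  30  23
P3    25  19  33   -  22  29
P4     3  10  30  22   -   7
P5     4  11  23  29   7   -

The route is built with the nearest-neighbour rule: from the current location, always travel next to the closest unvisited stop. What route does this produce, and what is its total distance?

At Hub the remaining stops are P4 3, P5 4, P1 7, P3 25, P2 27; go to P4.
At P4 the remaining stops are P5 7, P1 10, P3 22, P2 30; go to P5.
At P5 the remaining stops are P1 11, P2 23, P3 29; go to P1.
At P1 the remaining stops are P3 19, P2 26; go to P3.
At P3 the remaining stops are P2 33; go to P2.
Return P2→Hub: 27.
Total = 3 + 7 + 11 + 19 + 33 + 27 = 100.

100 along Hub → P4 → P5 → P1 → P3 → P2 → Hub.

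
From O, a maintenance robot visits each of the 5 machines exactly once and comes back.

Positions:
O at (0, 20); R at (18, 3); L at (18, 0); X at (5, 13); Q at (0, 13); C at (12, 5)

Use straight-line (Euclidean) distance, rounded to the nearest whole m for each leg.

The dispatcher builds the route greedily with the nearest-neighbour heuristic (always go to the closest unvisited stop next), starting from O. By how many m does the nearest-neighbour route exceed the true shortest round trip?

From O: Q=7, X=9, C=19, R=25, L=27 → choose Q (7).
From Q: X=5, C=14, R=21, L=22 → choose X (5).
From X: C=11, R=16, L=18 → choose C (11).
From C: R=6, L=8 → choose R (6).
From R: L=3 → choose L (3).
NN route O → Q → X → C → R → L → O costs 59.
Optimal: O → X → R → L → C → Q → O costs 57 (by enumerating all 60 distinct tours).
Excess = 59 − 57 = 2.

Excess over optimum: 2 m.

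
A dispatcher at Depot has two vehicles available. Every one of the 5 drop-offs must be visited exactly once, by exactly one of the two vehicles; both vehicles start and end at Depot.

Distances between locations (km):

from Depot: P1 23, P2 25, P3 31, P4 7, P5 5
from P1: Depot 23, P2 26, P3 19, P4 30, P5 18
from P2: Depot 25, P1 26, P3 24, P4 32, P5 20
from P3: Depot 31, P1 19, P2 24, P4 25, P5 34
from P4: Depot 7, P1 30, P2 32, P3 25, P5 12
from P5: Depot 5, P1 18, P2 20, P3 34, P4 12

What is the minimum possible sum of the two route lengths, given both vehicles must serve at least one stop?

Minimum combined distance: 105 km.

There are 2^4 − 1 = 15 ways to divide the 5 stops into two non-empty groups. For each, the best each vehicle can do is its own shortest tour through its group:
  {P1} + {P2, P3, P4, P5}: 46 + 81 = 127
  {P2} + {P1, P3, P4, P5}: 50 + 74 = 124
  {P1, P2} + {P3, P4, P5}: 74 + 71 = 145
  {P3} + {P1, P2, P4, P5}: 62 + 88 = 150
  {P1, P3} + {P2, P4, P5}: 73 + 64 = 137
  {P2, P3} + {P1, P4, P5}: 80 + 60 = 140
  … (15 splits in total)
  {P4} + {P1, P2, P3, P5}: 14 + 91 = 105  ← best
Best: vehicle 1 Depot → P4 → Depot = 14; vehicle 2 Depot → P1 → P3 → P2 → P5 → Depot = 91; combined 105.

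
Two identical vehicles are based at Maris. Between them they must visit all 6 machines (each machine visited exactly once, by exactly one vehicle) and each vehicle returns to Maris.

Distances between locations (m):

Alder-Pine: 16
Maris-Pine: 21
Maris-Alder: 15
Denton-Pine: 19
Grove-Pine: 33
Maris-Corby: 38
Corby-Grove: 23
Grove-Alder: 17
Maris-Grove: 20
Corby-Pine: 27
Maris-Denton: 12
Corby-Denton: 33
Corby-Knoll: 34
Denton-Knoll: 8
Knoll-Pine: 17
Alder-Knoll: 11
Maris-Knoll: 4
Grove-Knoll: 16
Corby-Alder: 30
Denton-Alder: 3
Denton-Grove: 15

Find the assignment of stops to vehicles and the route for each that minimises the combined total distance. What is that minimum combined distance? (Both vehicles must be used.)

109 m — the smallest possible combined total.

Try each way of splitting the stops between the two vehicles (each non-empty) and, for each split, find the best tour for each vehicle:
  {Corby} + {Denton, Grove, Alder, Knoll, Pine}: 76 + 75 = 151
  {Denton} + {Corby, Grove, Alder, Knoll, Pine}: 24 + 101 = 125
  {Corby, Denton} + {Grove, Alder, Knoll, Pine}: 83 + 74 = 157
  {Grove} + {Corby, Denton, Alder, Knoll, Pine}: 40 + 93 = 133
  {Corby, Grove} + {Denton, Alder, Knoll, Pine}: 81 + 52 = 133
  {Denton, Grove} + {Corby, Alder, Knoll, Pine}: 47 + 93 = 140
  … (31 splits in total)
  {Knoll} + {Corby, Denton, Grove, Alder, Pine}: 8 + 101 = 109  ← best
Best: vehicle 1 Maris → Knoll → Maris = 8; vehicle 2 Maris → Denton → Alder → Pine → Corby → Grove → Maris = 101; combined 109.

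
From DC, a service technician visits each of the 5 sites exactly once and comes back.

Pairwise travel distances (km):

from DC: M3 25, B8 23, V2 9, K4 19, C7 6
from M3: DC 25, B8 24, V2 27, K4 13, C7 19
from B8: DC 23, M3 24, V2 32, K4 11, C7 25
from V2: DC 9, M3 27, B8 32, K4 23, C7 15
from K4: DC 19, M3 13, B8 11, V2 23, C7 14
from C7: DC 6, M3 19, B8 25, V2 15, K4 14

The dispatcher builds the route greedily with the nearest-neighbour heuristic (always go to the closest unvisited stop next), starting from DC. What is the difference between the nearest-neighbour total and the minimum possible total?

DC: C7=6, V2=9, K4=19, B8=23, M3=25 ⇒ C7
C7: K4=14, V2=15, M3=19, B8=25 ⇒ K4
K4: B8=11, M3=13, V2=23 ⇒ B8
B8: M3=24, V2=32 ⇒ M3
M3: V2=27 ⇒ V2
NN route DC → C7 → K4 → B8 → M3 → V2 → DC costs 91.
Optimal: DC → B8 → K4 → M3 → C7 → V2 → DC costs 90 (by enumerating all 60 distinct tours).
Excess = 91 − 90 = 1.

Excess over optimum: 1 km.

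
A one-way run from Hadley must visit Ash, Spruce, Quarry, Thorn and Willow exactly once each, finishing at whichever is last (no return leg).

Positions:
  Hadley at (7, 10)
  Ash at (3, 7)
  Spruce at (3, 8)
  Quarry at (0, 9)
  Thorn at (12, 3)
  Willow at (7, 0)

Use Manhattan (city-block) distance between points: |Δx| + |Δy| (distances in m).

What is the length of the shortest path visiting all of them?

Shortest open route: 32 m.

There are 5! = 120 possible orderings.
Hadley → Ash → Spruce → Quarry → Thorn → Willow: 7+1+4+18+8 = 38
Hadley → Ash → Spruce → Quarry → Willow → Thorn: 7+1+4+16+8 = 36
Hadley → Ash → Spruce → Thorn → Quarry → Willow: 7+1+14+18+16 = 56
Hadley → Ash → Spruce → Thorn → Willow → Quarry: 7+1+14+8+16 = 46
Hadley → Ash → Spruce → Willow → Quarry → Thorn: 7+1+12+16+18 = 54
Hadley → Ash → Spruce → Willow → Thorn → Quarry: 7+1+12+8+18 = 46
Hadley → Ash → Quarry → Spruce → Thorn → Willow: 7+5+4+14+8 = 38
Hadley → Ash → Quarry → Spruce → Willow → Thorn: 7+5+4+12+8 = 36
Hadley → Ash → Quarry → Thorn → Spruce → Willow: 7+5+18+14+12 = 56
Hadley → Ash → Quarry → Thorn → Willow → Spruce: 7+5+18+8+12 = 50
Hadley → Ash → Quarry → Willow → Spruce → Thorn: 7+5+16+12+14 = 54
Hadley → Ash → Quarry → Willow → Thorn → Spruce: 7+5+16+8+14 = 50
Hadley → Ash → Thorn → Spruce → Quarry → Willow: 7+13+14+4+16 = 54
Hadley → Ash → Thorn → Spruce → Willow → Quarry: 7+13+14+12+16 = 62
… (106 more)
Hadley → Quarry → Spruce → Ash → Willow → Thorn: 8+4+1+11+8 = 32  ← best
The minimum is 32.
One shortest path: Hadley → Quarry → Spruce → Ash → Willow → Thorn.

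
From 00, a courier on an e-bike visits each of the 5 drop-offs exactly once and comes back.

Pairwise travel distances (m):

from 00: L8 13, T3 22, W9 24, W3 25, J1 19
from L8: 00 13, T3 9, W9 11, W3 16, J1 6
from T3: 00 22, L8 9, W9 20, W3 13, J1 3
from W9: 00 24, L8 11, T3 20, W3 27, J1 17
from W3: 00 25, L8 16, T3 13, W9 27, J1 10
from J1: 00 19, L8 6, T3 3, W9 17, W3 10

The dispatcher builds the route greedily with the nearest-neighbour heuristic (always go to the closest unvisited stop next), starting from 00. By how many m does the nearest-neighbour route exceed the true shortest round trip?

00: L8=13, J1=19, T3=22, W9=24, W3=25 ⇒ L8
L8: J1=6, T3=9, W9=11, W3=16 ⇒ J1
J1: T3=3, W3=10, W9=17 ⇒ T3
T3: W3=13, W9=20 ⇒ W3
W3: W9=27 ⇒ W9
NN route 00 → L8 → J1 → T3 → W3 → W9 → 00 costs 86.
Optimal: 00 → L8 → W9 → T3 → J1 → W3 → 00 costs 82 (by enumerating all 60 distinct tours).
Excess = 86 − 82 = 4.

Excess over optimum: 4 m.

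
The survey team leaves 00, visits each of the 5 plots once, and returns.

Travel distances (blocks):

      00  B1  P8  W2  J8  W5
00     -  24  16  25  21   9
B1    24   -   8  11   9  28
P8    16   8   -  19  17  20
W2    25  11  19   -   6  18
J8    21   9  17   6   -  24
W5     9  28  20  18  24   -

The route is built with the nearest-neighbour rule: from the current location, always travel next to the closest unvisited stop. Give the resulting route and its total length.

66 blocks along 00 → W5 → W2 → J8 → B1 → P8 → 00.

00 → [W5:9 / P8:16 / J8:21 / B1:24 / W2:25] → W5 (9)
W5 → [W2:18 / P8:20 / J8:24 / B1:28] → W2 (18)
W2 → [J8:6 / B1:11 / P8:19] → J8 (6)
J8 → [B1:9 / P8:17] → B1 (9)
B1 → [P8:8] → P8 (8)
Return P8→00: 16.
Total = 9 + 18 + 6 + 9 + 8 + 16 = 66.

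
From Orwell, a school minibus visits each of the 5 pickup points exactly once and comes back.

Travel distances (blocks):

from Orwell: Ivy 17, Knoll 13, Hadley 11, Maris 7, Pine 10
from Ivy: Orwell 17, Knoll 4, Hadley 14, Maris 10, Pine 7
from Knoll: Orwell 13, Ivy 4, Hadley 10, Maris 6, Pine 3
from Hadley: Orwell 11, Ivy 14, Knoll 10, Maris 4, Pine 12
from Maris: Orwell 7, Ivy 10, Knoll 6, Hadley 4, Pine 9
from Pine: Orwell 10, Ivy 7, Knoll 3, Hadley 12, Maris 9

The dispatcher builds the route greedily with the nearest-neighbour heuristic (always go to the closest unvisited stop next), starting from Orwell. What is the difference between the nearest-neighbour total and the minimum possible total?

6 blocks longer than the optimal tour.

From Orwell: Maris=7, Pine=10, Hadley=11, Knoll=13, Ivy=17 → choose Maris (7).
From Maris: Hadley=4, Knoll=6, Pine=9, Ivy=10 → choose Hadley (4).
From Hadley: Knoll=10, Pine=12, Ivy=14 → choose Knoll (10).
From Knoll: Pine=3, Ivy=4 → choose Pine (3).
From Pine: Ivy=7 → choose Ivy (7).
NN route Orwell → Maris → Hadley → Knoll → Pine → Ivy → Orwell costs 48.
Optimal: Orwell → Hadley → Maris → Ivy → Knoll → Pine → Orwell costs 42 (by enumerating all 60 distinct tours).
Excess = 48 − 42 = 6.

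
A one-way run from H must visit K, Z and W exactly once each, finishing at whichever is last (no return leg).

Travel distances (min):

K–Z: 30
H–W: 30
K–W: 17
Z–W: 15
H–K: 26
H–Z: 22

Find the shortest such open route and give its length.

There are 3! = 6 possible orderings.
H → K → Z → W: 26+30+15 = 71
H → K → W → Z: 26+17+15 = 58
H → Z → K → W: 22+30+17 = 69
H → Z → W → K: 22+15+17 = 54
H → W → K → Z: 30+17+30 = 77
H → W → Z → K: 30+15+30 = 75
The minimum is 54.
One shortest path: H → Z → W → K.

Shortest open route: 54 min.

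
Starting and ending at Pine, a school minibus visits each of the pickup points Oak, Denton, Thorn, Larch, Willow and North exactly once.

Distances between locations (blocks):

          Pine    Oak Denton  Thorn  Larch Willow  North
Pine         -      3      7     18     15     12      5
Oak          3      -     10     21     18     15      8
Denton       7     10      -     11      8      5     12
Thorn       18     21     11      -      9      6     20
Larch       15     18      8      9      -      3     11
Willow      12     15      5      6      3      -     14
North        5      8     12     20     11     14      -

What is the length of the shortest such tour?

With 6 stops there are 6!/2 = 360 distinct round trips (a route and its reverse cost the same).
Pine → Oak → Denton → Thorn → Larch → Willow → North → Pine: 3+10+11+9+3+14+5 = 55
Pine → Oak → Denton → Thorn → Larch → North → Willow → Pine: 3+10+11+9+11+14+12 = 70
Pine → Oak → Denton → Thorn → Willow → Larch → North → Pine: 3+10+11+6+3+11+5 = 49
Pine → Oak → Denton → Thorn → Willow → North → Larch → Pine: 3+10+11+6+14+11+15 = 70
Pine → Oak → Denton → Thorn → North → Larch → Willow → Pine: 3+10+11+20+11+3+12 = 70
Pine → Oak → Denton → Thorn → North → Willow → Larch → Pine: 3+10+11+20+14+3+15 = 76
Pine → Oak → Denton → Larch → Thorn → Willow → North → Pine: 3+10+8+9+6+14+5 = 55
Pine → Oak → Denton → Larch → Thorn → North → Willow → Pine: 3+10+8+9+20+14+12 = 76
… (352 more)
The minimum is 49.
One optimal route: Pine → Oak → Denton → Thorn → Willow → Larch → North → Pine (or its reverse).

Shortest round trip = 49 blocks.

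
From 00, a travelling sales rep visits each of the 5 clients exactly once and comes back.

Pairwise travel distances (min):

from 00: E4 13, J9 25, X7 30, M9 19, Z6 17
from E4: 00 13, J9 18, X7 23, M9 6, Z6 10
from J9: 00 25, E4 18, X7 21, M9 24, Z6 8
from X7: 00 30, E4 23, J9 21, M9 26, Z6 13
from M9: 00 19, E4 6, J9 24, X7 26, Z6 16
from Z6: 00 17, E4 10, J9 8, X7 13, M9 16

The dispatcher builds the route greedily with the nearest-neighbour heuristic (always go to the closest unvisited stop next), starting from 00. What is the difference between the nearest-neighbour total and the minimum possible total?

Excess over optimum: 3 min.

From 00: E4=13, Z6=17, M9=19, J9=25, X7=30 → choose E4 (13).
From E4: M9=6, Z6=10, J9=18, X7=23 → choose M9 (6).
From M9: Z6=16, J9=24, X7=26 → choose Z6 (16).
From Z6: J9=8, X7=13 → choose J9 (8).
From J9: X7=21 → choose X7 (21).
NN route 00 → E4 → M9 → Z6 → J9 → X7 → 00 costs 94.
Optimal: 00 → E4 → M9 → X7 → J9 → Z6 → 00 costs 91 (by enumerating all 60 distinct tours).
Excess = 94 − 91 = 3.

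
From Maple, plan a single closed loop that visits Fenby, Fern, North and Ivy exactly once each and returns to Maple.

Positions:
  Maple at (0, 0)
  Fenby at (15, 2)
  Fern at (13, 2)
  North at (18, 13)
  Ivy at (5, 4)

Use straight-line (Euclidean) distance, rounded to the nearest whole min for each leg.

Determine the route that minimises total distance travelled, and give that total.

Shortest round trip = 48 min.

There are 12 distinct closed tours to check (reversals are equivalent).
Maple-Fenby-Fern-North-Ivy-Maple: 15+2+12+16+6 = 51
Maple-Fenby-Fern-Ivy-North-Maple: 15+2+8+16+22 = 63
Maple-Fenby-North-Fern-Ivy-Maple: 15+11+12+8+6 = 52
Maple-Fenby-North-Ivy-Fern-Maple: 15+11+16+8+13 = 63
Maple-Fenby-Ivy-Fern-North-Maple: 15+10+8+12+22 = 67
Maple-Fenby-Ivy-North-Fern-Maple: 15+10+16+12+13 = 66
Maple-Fern-Fenby-North-Ivy-Maple: 13+2+11+16+6 = 48
Maple-Fern-Fenby-Ivy-North-Maple: 13+2+10+16+22 = 63
Maple-Fern-North-Fenby-Ivy-Maple: 13+12+11+10+6 = 52
Maple-Fern-Ivy-Fenby-North-Maple: 13+8+10+11+22 = 64
Maple-North-Fenby-Fern-Ivy-Maple: 22+11+2+8+6 = 49
Maple-North-Fern-Fenby-Ivy-Maple: 22+12+2+10+6 = 52
The minimum is 48.
One optimal route: Maple → Fern → Fenby → North → Ivy → Maple (or its reverse).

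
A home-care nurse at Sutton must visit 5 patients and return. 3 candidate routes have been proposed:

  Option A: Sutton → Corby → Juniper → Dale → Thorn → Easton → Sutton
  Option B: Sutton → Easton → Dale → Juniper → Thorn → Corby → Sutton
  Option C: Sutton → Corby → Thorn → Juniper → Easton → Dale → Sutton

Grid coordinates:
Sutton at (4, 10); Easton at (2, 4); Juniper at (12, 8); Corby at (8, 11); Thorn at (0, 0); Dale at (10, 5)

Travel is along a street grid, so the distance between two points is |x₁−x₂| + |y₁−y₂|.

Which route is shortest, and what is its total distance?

Shortest is Option A, total 46.

Option A: 5 + 7 + 5 + 15 + 6 + 8 = 46
Option B: 8 + 9 + 5 + 20 + 19 + 5 = 66
Option C: 5 + 19 + 20 + 14 + 9 + 11 = 78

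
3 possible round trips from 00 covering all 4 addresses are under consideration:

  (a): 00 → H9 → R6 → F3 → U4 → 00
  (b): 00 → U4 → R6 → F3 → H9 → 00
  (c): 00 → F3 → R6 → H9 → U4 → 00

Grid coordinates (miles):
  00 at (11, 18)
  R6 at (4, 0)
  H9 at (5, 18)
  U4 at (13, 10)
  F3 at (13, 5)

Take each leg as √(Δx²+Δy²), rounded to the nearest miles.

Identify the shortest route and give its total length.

(a): 6 + 18 + 10 + 5 + 8 = 47
(b): 8 + 13 + 10 + 15 + 6 = 52
(c): 13 + 10 + 18 + 11 + 8 = 60

47 miles — (a) is the shortest.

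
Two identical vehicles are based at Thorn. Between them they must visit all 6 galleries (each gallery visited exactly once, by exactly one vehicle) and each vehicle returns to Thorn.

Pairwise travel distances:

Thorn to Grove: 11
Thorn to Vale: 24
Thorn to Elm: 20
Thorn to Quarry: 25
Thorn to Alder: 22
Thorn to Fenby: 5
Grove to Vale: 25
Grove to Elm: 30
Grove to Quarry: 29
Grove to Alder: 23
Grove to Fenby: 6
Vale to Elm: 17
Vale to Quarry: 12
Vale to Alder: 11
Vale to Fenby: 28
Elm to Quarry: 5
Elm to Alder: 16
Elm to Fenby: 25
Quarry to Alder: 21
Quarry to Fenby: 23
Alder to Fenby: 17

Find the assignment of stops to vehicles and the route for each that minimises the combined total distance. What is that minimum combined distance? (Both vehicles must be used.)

Minimum combined distance: 92.

There are 2^5 − 1 = 31 ways to divide the 6 stops into two non-empty groups. For each, the best each vehicle can do is its own shortest tour through its group:
  {Grove} + {Vale, Elm, Quarry, Alder, Fenby}: 22 + 70 = 92
  {Vale} + {Grove, Elm, Quarry, Alder, Fenby}: 48 + 80 = 128
  {Grove, Vale} + {Elm, Quarry, Alder, Fenby}: 60 + 68 = 128
  {Elm} + {Grove, Vale, Quarry, Alder, Fenby}: 40 + 82 = 122
  {Grove, Elm} + {Vale, Quarry, Alder, Fenby}: 61 + 70 = 131
  {Vale, Elm} + {Grove, Quarry, Alder, Fenby}: 61 + 80 = 141
  … (31 splits in total)
Best: vehicle 1 Thorn → Grove → Thorn = 22; vehicle 2 Thorn → Elm → Quarry → Vale → Alder → Fenby → Thorn = 70; combined 92.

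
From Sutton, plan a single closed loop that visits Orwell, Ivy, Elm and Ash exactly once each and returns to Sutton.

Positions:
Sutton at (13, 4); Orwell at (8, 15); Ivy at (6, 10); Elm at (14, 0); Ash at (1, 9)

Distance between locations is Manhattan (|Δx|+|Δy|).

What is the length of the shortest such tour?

56 — the shortest possible round trip.

With 4 stops there are 4!/2 = 12 distinct round trips (a route and its reverse cost the same).
Sutton→Orwell→Ivy→Elm→Ash→Sutton: 16+7+18+22+17 = 80
Sutton→Orwell→Ivy→Ash→Elm→Sutton: 16+7+6+22+5 = 56
Sutton→Orwell→Elm→Ivy→Ash→Sutton: 16+21+18+6+17 = 78
Sutton→Orwell→Elm→Ash→Ivy→Sutton: 16+21+22+6+13 = 78
Sutton→Orwell→Ash→Ivy→Elm→Sutton: 16+13+6+18+5 = 58
Sutton→Orwell→Ash→Elm→Ivy→Sutton: 16+13+22+18+13 = 82
Sutton→Ivy→Orwell→Elm→Ash→Sutton: 13+7+21+22+17 = 80
Sutton→Ivy→Orwell→Ash→Elm→Sutton: 13+7+13+22+5 = 60
Sutton→Ivy→Elm→Orwell→Ash→Sutton: 13+18+21+13+17 = 82
Sutton→Ivy→Ash→Orwell→Elm→Sutton: 13+6+13+21+5 = 58
Sutton→Elm→Orwell→Ivy→Ash→Sutton: 5+21+7+6+17 = 56
Sutton→Elm→Ivy→Orwell→Ash→Sutton: 5+18+7+13+17 = 60
The minimum is 56.
One optimal route: Sutton → Orwell → Ivy → Ash → Elm → Sutton (or its reverse).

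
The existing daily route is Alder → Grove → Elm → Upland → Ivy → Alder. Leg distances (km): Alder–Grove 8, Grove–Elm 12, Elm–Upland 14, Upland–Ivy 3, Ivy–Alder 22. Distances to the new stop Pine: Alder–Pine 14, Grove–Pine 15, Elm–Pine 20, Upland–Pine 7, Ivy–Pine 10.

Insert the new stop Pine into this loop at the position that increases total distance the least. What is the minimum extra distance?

Insertion cost between consecutive stops i–j is d(i,Pine) + d(Pine,j) − d(i,j):
  between Alder and Grove: 14 + 15 − 8 = 21
  between Grove and Elm: 15 + 20 − 12 = 23
  between Elm and Upland: 20 + 7 − 14 = 13
  between Upland and Ivy: 7 + 10 − 3 = 14
  between Ivy and Alder: 10 + 14 − 22 = 2
Cheapest insertion is between Ivy and Alder, adding 2.
New total = 59 + 2 = 61.

+2 km — insert Pine between Ivy and Alder.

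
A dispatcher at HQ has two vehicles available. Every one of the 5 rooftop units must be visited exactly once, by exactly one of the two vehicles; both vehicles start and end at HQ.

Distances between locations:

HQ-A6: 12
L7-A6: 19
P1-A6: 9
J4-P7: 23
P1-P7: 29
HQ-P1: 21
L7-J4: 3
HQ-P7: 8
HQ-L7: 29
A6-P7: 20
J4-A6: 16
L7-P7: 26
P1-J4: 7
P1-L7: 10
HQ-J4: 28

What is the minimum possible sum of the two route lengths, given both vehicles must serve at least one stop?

There are 2^4 − 1 = 15 ways to divide the 5 stops into two non-empty groups. For each, the best each vehicle can do is its own shortest tour through its group:
  {P1} + {L7, J4, A6, P7}: 42 + 65 = 107
  {L7} + {P1, J4, A6, P7}: 58 + 59 = 117
  {P1, L7} + {J4, A6, P7}: 60 + 59 = 119
  {J4} + {P1, L7, A6, P7}: 56 + 65 = 121
  {P1, J4} + {L7, A6, P7}: 56 + 65 = 121
  {L7, J4} + {P1, A6, P7}: 60 + 58 = 118
  … (15 splits in total)
  {P1, L7, J4, A6} + {P7}: 60 + 16 = 76  ← best
Best: vehicle 1 HQ → L7 → J4 → P1 → A6 → HQ = 60; vehicle 2 HQ → P7 → HQ = 16; combined 76.

Minimum combined distance: 76.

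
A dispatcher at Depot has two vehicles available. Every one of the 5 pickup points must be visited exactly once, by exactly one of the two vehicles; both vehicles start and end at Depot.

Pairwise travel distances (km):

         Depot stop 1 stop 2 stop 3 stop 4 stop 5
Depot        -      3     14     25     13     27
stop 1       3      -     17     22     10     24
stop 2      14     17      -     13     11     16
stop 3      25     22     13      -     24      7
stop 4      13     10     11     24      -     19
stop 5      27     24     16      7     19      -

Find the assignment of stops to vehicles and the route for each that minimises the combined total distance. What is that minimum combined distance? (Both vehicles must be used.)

Check every non-empty split of the stops between the two vehicles; for each half take its own optimal tour:
  {stop 1} + {stop 2, stop 3, stop 4, stop 5}: 6 + 66 = 72
  {stop 2} + {stop 1, stop 3, stop 4, stop 5}: 28 + 64 = 92
  {stop 1, stop 2} + {stop 3, stop 4, stop 5}: 34 + 64 = 98
  {stop 3} + {stop 1, stop 2, stop 4, stop 5}: 50 + 62 = 112
  {stop 1, stop 3} + {stop 2, stop 4, stop 5}: 50 + 62 = 112
  {stop 2, stop 3} + {stop 1, stop 4, stop 5}: 52 + 59 = 111
  … (15 splits in total)
Best: vehicle 1 Depot → stop 1 → Depot = 6; vehicle 2 Depot → stop 2 → stop 3 → stop 5 → stop 4 → Depot = 66; combined 72.

Minimum combined distance: 72 km.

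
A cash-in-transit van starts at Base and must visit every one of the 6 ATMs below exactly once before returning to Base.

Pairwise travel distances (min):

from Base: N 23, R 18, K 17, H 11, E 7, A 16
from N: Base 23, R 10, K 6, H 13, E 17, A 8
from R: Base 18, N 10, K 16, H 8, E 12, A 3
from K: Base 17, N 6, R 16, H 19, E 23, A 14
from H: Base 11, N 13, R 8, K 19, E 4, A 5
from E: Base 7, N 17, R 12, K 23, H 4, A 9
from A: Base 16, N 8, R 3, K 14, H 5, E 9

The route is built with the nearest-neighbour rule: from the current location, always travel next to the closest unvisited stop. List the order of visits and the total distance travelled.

52 min along Base → E → H → A → R → N → K → Base.

Base → [E:7 / H:11 / A:16 / K:17 / R:18 / N:23] → E (7)
E → [H:4 / A:9 / R:12 / N:17 / K:23] → H (4)
H → [A:5 / R:8 / N:13 / K:19] → A (5)
A → [R:3 / N:8 / K:14] → R (3)
R → [N:10 / K:16] → N (10)
N → [K:6] → K (6)
Return K→Base: 17.
Total = 7 + 4 + 5 + 3 + 10 + 6 + 17 = 52.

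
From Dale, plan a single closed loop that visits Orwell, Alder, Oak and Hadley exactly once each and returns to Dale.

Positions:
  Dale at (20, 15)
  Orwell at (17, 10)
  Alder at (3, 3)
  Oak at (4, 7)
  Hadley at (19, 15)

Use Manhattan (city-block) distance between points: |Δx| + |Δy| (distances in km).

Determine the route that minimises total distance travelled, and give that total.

Shortest round trip = 58 km.

There are 12 distinct closed tours to check (reversals are equivalent).
Dale - Orwell - Alder - Oak - Hadley - Dale: 8+21+5+23+1 = 58
Dale - Orwell - Alder - Hadley - Oak - Dale: 8+21+28+23+24 = 104
Dale - Orwell - Oak - Alder - Hadley - Dale: 8+16+5+28+1 = 58
Dale - Orwell - Oak - Hadley - Alder - Dale: 8+16+23+28+29 = 104
Dale - Orwell - Hadley - Alder - Oak - Dale: 8+7+28+5+24 = 72
Dale - Orwell - Hadley - Oak - Alder - Dale: 8+7+23+5+29 = 72
Dale - Alder - Orwell - Oak - Hadley - Dale: 29+21+16+23+1 = 90
Dale - Alder - Orwell - Hadley - Oak - Dale: 29+21+7+23+24 = 104
Dale - Alder - Oak - Orwell - Hadley - Dale: 29+5+16+7+1 = 58
Dale - Alder - Hadley - Orwell - Oak - Dale: 29+28+7+16+24 = 104
Dale - Oak - Orwell - Alder - Hadley - Dale: 24+16+21+28+1 = 90
Dale - Oak - Alder - Orwell - Hadley - Dale: 24+5+21+7+1 = 58
The minimum is 58.
One optimal route: Dale → Orwell → Alder → Oak → Hadley → Dale (or its reverse).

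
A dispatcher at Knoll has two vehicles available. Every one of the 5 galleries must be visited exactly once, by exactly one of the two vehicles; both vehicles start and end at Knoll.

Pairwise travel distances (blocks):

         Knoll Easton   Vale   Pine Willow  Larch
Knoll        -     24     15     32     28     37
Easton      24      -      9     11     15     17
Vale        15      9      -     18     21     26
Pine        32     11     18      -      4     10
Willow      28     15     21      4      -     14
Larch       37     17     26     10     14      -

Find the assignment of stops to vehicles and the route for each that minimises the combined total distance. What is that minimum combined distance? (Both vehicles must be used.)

113 blocks — the smallest possible combined total.

Try each way of splitting the stops between the two vehicles (each non-empty) and, for each split, find the best tour for each vehicle:
  {Easton} + {Vale, Pine, Willow, Larch}: 48 + 83 = 131
  {Vale} + {Easton, Pine, Willow, Larch}: 30 + 83 = 113
  {Easton, Vale} + {Pine, Willow, Larch}: 48 + 79 = 127
  {Pine} + {Easton, Vale, Willow, Larch}: 64 + 83 = 147
  {Easton, Pine} + {Vale, Willow, Larch}: 67 + 83 = 150
  {Vale, Pine} + {Easton, Willow, Larch}: 65 + 83 = 148
  … (15 splits in total)
Best: vehicle 1 Knoll → Vale → Knoll = 30; vehicle 2 Knoll → Easton → Larch → Pine → Willow → Knoll = 83; combined 113.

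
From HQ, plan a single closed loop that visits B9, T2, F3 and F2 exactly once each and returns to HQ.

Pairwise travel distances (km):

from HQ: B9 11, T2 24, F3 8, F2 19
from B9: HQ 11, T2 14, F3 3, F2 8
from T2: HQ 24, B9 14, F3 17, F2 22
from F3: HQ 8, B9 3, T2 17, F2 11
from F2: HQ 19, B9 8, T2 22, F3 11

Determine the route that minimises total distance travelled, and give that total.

Shortest round trip = 65 km.

HQ→B9→T2→F3→F2→HQ: 11+14+17+11+19 = 72
HQ→B9→T2→F2→F3→HQ: 11+14+22+11+8 = 66
HQ→B9→F3→T2→F2→HQ: 11+3+17+22+19 = 72
HQ→B9→F3→F2→T2→HQ: 11+3+11+22+24 = 71
HQ→B9→F2→T2→F3→HQ: 11+8+22+17+8 = 66
HQ→B9→F2→F3→T2→HQ: 11+8+11+17+24 = 71
HQ→T2→B9→F3→F2→HQ: 24+14+3+11+19 = 71
HQ→T2→B9→F2→F3→HQ: 24+14+8+11+8 = 65
HQ→T2→F3→B9→F2→HQ: 24+17+3+8+19 = 71
HQ→T2→F2→B9→F3→HQ: 24+22+8+3+8 = 65
HQ→F3→B9→T2→F2→HQ: 8+3+14+22+19 = 66
HQ→F3→T2→B9→F2→HQ: 8+17+14+8+19 = 66
The minimum is 65.
One optimal route: HQ → T2 → B9 → F2 → F3 → HQ (or its reverse).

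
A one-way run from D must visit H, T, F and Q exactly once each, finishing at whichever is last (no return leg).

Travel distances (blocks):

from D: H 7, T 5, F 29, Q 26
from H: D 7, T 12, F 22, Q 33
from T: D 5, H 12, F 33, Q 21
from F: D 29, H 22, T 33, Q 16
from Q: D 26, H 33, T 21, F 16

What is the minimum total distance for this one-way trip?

There are 4! = 24 possible orderings.
D - H - T - F - Q: 7+12+33+16 = 68
D - H - T - Q - F: 7+12+21+16 = 56
D - H - F - T - Q: 7+22+33+21 = 83
D - H - F - Q - T: 7+22+16+21 = 66
D - H - Q - T - F: 7+33+21+33 = 94
D - H - Q - F - T: 7+33+16+33 = 89
D - T - H - F - Q: 5+12+22+16 = 55
D - T - H - Q - F: 5+12+33+16 = 66
D - T - F - H - Q: 5+33+22+33 = 93
D - T - F - Q - H: 5+33+16+33 = 87
D - T - Q - H - F: 5+21+33+22 = 81
D - T - Q - F - H: 5+21+16+22 = 64
D - F - H - T - Q: 29+22+12+21 = 84
D - F - H - Q - T: 29+22+33+21 = 105
… (10 more)
The minimum is 55.
One shortest path: D → T → H → F → Q.

Shortest open route: 55 blocks.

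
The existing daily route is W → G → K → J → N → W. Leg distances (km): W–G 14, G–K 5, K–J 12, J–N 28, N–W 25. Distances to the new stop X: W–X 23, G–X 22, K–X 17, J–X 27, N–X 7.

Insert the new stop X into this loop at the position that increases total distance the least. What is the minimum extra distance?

Adding 5 km by placing X on the N–W leg.

Insertion cost between consecutive stops i–j is d(i,X) + d(X,j) − d(i,j):
  between W and G: 23 + 22 − 14 = 31
  between G and K: 22 + 17 − 5 = 34
  between K and J: 17 + 27 − 12 = 32
  between J and N: 27 + 7 − 28 = 6
  between N and W: 7 + 23 − 25 = 5
Cheapest insertion is between N and W, adding 5.
New total = 84 + 5 = 89.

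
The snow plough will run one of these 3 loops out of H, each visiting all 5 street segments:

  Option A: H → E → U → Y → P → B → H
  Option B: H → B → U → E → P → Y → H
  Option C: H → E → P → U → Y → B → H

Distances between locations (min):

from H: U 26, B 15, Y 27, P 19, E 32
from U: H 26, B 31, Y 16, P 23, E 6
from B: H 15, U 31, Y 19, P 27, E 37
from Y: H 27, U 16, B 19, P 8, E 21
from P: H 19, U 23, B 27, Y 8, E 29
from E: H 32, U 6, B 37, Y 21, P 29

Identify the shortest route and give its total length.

Option A: 32 + 6 + 16 + 8 + 27 + 15 = 104
Option B: 15 + 31 + 6 + 29 + 8 + 27 = 116
Option C: 32 + 29 + 23 + 16 + 19 + 15 = 134

104 min — Option A is the shortest.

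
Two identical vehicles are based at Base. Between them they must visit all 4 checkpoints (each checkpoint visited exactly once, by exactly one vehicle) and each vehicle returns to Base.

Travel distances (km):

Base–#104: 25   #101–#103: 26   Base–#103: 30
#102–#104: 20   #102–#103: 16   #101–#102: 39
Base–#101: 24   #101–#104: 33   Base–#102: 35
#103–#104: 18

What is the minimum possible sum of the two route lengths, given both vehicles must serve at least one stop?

Check every non-empty split of the stops between the two vehicles; for each half take its own optimal tour:
  {#101} + {#102, #103, #104}: 48 + 91 = 139
  {#102} + {#101, #103, #104}: 70 + 93 = 163
  {#101, #102} + {#103, #104}: 98 + 73 = 171
  {#103} + {#101, #102, #104}: 60 + 108 = 168
  {#101, #103} + {#102, #104}: 80 + 80 = 160
  {#102, #103} + {#101, #104}: 81 + 82 = 163
  … (7 splits in total)
Best: vehicle 1 Base → #101 → Base = 48; vehicle 2 Base → #103 → #102 → #104 → Base = 91; combined 139.

Minimum combined distance: 139 km.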